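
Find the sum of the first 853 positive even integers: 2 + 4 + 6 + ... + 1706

Sum of first n even numbers = n(n+1)
= 853×854
= 728462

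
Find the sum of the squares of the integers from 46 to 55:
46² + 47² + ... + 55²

Use ∑_{k=1}^{n} k² = n(n+1)(2n+1)/6, then subtract the first 45 terms.
∑_{k=1}^{55} k² = 55×56×111/6 = 56980
∑_{k=1}^{45} k² = 45×46×91/6 = 31395
∑_{k=46}^{55} k² = 56980 - 31395 = 25585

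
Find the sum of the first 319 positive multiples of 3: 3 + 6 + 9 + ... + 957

Factor out 3: = 3(1 + 2 + ... + 319) = 3 × n(n+1)/2
= 3 × 319×320/2
= 3 × 51040
= 153120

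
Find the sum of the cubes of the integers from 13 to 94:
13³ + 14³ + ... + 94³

Use ∑_{k=1}^{n} k³ = [n(n+1)/2]², then subtract the first 12 terms.
∑_{k=1}^{94} k³ = [94×95/2]² = 4465² = 19936225
∑_{k=1}^{12} k³ = [12×13/2]² = 78² = 6084
∑_{k=13}^{94} k³ = 19936225 - 6084 = 19930141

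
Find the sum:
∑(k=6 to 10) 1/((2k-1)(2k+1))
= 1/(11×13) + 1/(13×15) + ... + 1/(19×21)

Partial fractions: 1/((2k-1)(2k+1)) = (1/2)[1/(2k-1) - 1/(2k+1)]
The series telescopes:
= (1/2)[1/11 - 1/21]
= 5/231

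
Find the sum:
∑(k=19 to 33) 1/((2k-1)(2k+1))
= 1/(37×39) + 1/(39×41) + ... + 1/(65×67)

Partial fractions: 1/((2k-1)(2k+1)) = (1/2)[1/(2k-1) - 1/(2k+1)]
The series telescopes:
= (1/2)[1/37 - 1/67]
= 15/2479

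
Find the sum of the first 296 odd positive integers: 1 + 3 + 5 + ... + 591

Sum of first n odd numbers = n²
= 296²
= 87616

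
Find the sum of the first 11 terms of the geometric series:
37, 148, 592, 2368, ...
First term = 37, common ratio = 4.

Sₙ = a(1 - rⁿ) / (1 - r)
S_11 = 37(1 - 4^11) / (1 - 4)
S_11 = 37(1 - 4194304) / (-3)
S_11 = 51729737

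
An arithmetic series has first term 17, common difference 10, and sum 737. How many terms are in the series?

Using S = n/2 × [2a + (n-1)d]
737 = n/2 × [2(17) + (n-1)(10)]
737 = n/2 × [34 + 10n - 10]
1474 = n × [24 + 10n]
10n² + (24)n - 1474 = 0
Discriminant: Δ = (24)² - 4(10)(-1474) = 576 + 58960 = 59536
√Δ = 244
n = [-(24) + √Δ] / (2·10) = (-24 + 244) / 20 = 220 / 20 = 11
(The negative root is discarded since n must be a positive integer.)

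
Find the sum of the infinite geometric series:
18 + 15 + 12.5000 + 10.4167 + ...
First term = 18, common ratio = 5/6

For |r| < 1, S = a / (1 - r)
S = 18 / (1 - (5/6))
S = 18 / (1/6)
S = 108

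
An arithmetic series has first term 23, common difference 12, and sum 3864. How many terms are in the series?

Using S = n/2 × [2a + (n-1)d]
3864 = n/2 × [2(23) + (n-1)(12)]
3864 = n/2 × [46 + 12n - 12]
7728 = n × [34 + 12n]
12n² + (34)n - 7728 = 0
Discriminant: Δ = (34)² - 4(12)(-7728) = 1156 + 370944 = 372100
√Δ = 610
n = [-(34) + √Δ] / (2·12) = (-34 + 610) / 24 = 576 / 24 = 24
(The negative root is discarded since n must be a positive integer.)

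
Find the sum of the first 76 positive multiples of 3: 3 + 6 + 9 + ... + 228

Factor out 3: = 3(1 + 2 + ... + 76) = 3 × n(n+1)/2
= 3 × 76×77/2
= 3 × 2926
= 8778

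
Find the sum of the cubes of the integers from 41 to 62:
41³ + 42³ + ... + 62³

Use ∑_{k=1}^{n} k³ = [n(n+1)/2]², then subtract the first 40 terms.
∑_{k=1}^{62} k³ = [62×63/2]² = 1953² = 3814209
∑_{k=1}^{40} k³ = [40×41/2]² = 820² = 672400
∑_{k=41}^{62} k³ = 3814209 - 672400 = 3141809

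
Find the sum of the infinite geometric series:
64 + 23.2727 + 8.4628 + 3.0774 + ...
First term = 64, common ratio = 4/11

For |r| < 1, S = a / (1 - r)
S = 64 / (1 - (4/11))
S = 64 / (7/11)
S = 704/7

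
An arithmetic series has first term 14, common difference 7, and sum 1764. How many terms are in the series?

Using S = n/2 × [2a + (n-1)d]
1764 = n/2 × [2(14) + (n-1)(7)]
1764 = n/2 × [28 + 7n - 7]
3528 = n × [21 + 7n]
7n² + (21)n - 3528 = 0
Discriminant: Δ = (21)² - 4(7)(-3528) = 441 + 98784 = 99225
√Δ = 315
n = [-(21) + √Δ] / (2·7) = (-21 + 315) / 14 = 294 / 14 = 21
(The negative root is discarded since n must be a positive integer.)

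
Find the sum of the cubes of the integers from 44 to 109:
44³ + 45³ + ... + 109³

Use ∑_{k=1}^{n} k³ = [n(n+1)/2]², then subtract the first 43 terms.
∑_{k=1}^{109} k³ = [109×110/2]² = 5995² = 35940025
∑_{k=1}^{43} k³ = [43×44/2]² = 946² = 894916
∑_{k=44}^{109} k³ = 35940025 - 894916 = 35045109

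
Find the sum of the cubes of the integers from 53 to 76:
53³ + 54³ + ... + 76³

Use ∑_{k=1}^{n} k³ = [n(n+1)/2]², then subtract the first 52 terms.
∑_{k=1}^{76} k³ = [76×77/2]² = 2926² = 8561476
∑_{k=1}^{52} k³ = [52×53/2]² = 1378² = 1898884
∑_{k=53}^{76} k³ = 8561476 - 1898884 = 6662592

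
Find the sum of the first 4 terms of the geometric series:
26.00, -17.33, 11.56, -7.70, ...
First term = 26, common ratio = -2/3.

Sₙ = a(1 - rⁿ) / (1 - r)
S_4 = 26(1 - (-2/3)^4) / (1 - (-2/3))
S_4 = 26(1 - (16/81)) / (5/3)
S_4 = 338/27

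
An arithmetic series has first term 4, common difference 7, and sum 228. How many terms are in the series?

Using S = n/2 × [2a + (n-1)d]
228 = n/2 × [2(4) + (n-1)(7)]
228 = n/2 × [8 + 7n - 7]
456 = n × [1 + 7n]
7n² + (1)n - 456 = 0
Discriminant: Δ = (1)² - 4(7)(-456) = 1 + 12768 = 12769
√Δ = 113
n = [-(1) + √Δ] / (2·7) = (-1 + 113) / 14 = 112 / 14 = 8
(The negative root is discarded since n must be a positive integer.)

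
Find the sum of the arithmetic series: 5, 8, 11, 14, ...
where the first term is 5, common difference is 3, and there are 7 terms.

Sₙ = n/2 × (first + last)
Last term = a + (n-1)d = 5 + (7-1)×3 = 23
S_7 = 7/2 × (5 + 23)
S_7 = 7/2 × 28 = 98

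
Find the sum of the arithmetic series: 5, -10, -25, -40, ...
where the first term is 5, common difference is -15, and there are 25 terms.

Sₙ = n/2 × (first + last)
Last term = a + (n-1)d = 5 + (25-1)×(-15) = -355
S_25 = 25/2 × (5 + (-355))
S_25 = 25/2 × (-350) = -4375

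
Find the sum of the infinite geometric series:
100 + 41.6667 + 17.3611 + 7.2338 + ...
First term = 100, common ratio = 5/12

For |r| < 1, S = a / (1 - r)
S = 100 / (1 - (5/12))
S = 100 / (7/12)
S = 1200/7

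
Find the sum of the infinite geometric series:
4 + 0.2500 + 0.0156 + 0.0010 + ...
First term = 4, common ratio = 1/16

For |r| < 1, S = a / (1 - r)
S = 4 / (1 - (1/16))
S = 4 / (15/16)
S = 64/15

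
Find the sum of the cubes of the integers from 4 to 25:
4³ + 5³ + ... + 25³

Use ∑_{k=1}^{n} k³ = [n(n+1)/2]², then subtract the first 3 terms.
∑_{k=1}^{25} k³ = [25×26/2]² = 325² = 105625
∑_{k=1}^{3} k³ = [3×4/2]² = 6² = 36
∑_{k=4}^{25} k³ = 105625 - 36 = 105589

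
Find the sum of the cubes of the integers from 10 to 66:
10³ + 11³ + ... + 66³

Use ∑_{k=1}^{n} k³ = [n(n+1)/2]², then subtract the first 9 terms.
∑_{k=1}^{66} k³ = [66×67/2]² = 2211² = 4888521
∑_{k=1}^{9} k³ = [9×10/2]² = 45² = 2025
∑_{k=10}^{66} k³ = 4888521 - 2025 = 4886496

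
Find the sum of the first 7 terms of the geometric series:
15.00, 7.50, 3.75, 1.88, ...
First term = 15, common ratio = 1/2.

Sₙ = a(1 - rⁿ) / (1 - r)
S_7 = 15(1 - (1/2)^7) / (1 - (1/2))
S_7 = 15(1 - (1/128)) / (1/2)
S_7 = 1905/64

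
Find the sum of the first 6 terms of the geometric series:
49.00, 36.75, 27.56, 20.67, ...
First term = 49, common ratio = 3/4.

Sₙ = a(1 - rⁿ) / (1 - r)
S_6 = 49(1 - (3/4)^6) / (1 - (3/4))
S_6 = 49(1 - (729/4096)) / (1/4)
S_6 = 164983/1024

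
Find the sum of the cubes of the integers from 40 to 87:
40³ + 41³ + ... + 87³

Use ∑_{k=1}^{n} k³ = [n(n+1)/2]², then subtract the first 39 terms.
∑_{k=1}^{87} k³ = [87×88/2]² = 3828² = 14653584
∑_{k=1}^{39} k³ = [39×40/2]² = 780² = 608400
∑_{k=40}^{87} k³ = 14653584 - 608400 = 14045184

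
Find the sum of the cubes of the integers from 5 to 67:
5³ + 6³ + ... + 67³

Use ∑_{k=1}^{n} k³ = [n(n+1)/2]², then subtract the first 4 terms.
∑_{k=1}^{67} k³ = [67×68/2]² = 2278² = 5189284
∑_{k=1}^{4} k³ = [4×5/2]² = 10² = 100
∑_{k=5}^{67} k³ = 5189284 - 100 = 5189184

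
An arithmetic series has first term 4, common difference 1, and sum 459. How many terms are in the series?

Using S = n/2 × [2a + (n-1)d]
459 = n/2 × [2(4) + (n-1)(1)]
459 = n/2 × [8 + 1n - 1]
918 = n × [7 + 1n]
1n² + (7)n - 918 = 0
Discriminant: Δ = (7)² - 4(1)(-918) = 49 + 3672 = 3721
√Δ = 61
n = [-(7) + √Δ] / (2·1) = (-7 + 61) / 2 = 54 / 2 = 27
(The negative root is discarded since n must be a positive integer.)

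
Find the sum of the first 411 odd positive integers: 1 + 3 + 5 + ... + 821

Sum of first n odd numbers = n²
= 411²
= 168921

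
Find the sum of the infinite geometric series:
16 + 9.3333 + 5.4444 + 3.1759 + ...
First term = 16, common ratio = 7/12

For |r| < 1, S = a / (1 - r)
S = 16 / (1 - (7/12))
S = 16 / (5/12)
S = 192/5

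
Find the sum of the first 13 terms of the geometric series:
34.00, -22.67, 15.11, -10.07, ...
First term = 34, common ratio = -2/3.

Sₙ = a(1 - rⁿ) / (1 - r)
S_13 = 34(1 - (-2/3)^13) / (1 - (-2/3))
S_13 = 34(1 - (-8192/1594323)) / (5/3)
S_13 = 10897102/531441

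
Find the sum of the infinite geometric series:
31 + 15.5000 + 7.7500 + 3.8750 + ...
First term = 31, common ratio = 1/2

For |r| < 1, S = a / (1 - r)
S = 31 / (1 - (1/2))
S = 31 / (1/2)
S = 62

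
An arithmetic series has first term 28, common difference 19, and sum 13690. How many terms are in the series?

Using S = n/2 × [2a + (n-1)d]
13690 = n/2 × [2(28) + (n-1)(19)]
13690 = n/2 × [56 + 19n - 19]
27380 = n × [37 + 19n]
19n² + (37)n - 27380 = 0
Discriminant: Δ = (37)² - 4(19)(-27380) = 1369 + 2080880 = 2082249
√Δ = 1443
n = [-(37) + √Δ] / (2·19) = (-37 + 1443) / 38 = 1406 / 38 = 37
(The negative root is discarded since n must be a positive integer.)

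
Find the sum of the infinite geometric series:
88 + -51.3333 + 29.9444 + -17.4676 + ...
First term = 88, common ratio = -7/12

For |r| < 1, S = a / (1 - r)
S = 88 / (1 - (-7/12))
S = 88 / (19/12)
S = 1056/19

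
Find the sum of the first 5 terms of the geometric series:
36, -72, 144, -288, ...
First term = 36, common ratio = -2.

Sₙ = a(1 - rⁿ) / (1 - r)
S_5 = 36(1 - (-2)^5) / (1 - (-2))
S_5 = 36(1 - (-32)) / (3)
S_5 = 396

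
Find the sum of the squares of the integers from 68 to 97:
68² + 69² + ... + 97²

Use ∑_{k=1}^{n} k² = n(n+1)(2n+1)/6, then subtract the first 67 terms.
∑_{k=1}^{97} k² = 97×98×195/6 = 308945
∑_{k=1}^{67} k² = 67×68×135/6 = 102510
∑_{k=68}^{97} k² = 308945 - 102510 = 206435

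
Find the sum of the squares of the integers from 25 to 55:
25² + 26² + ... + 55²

Use ∑_{k=1}^{n} k² = n(n+1)(2n+1)/6, then subtract the first 24 terms.
∑_{k=1}^{55} k² = 55×56×111/6 = 56980
∑_{k=1}^{24} k² = 24×25×49/6 = 4900
∑_{k=25}^{55} k² = 56980 - 4900 = 52080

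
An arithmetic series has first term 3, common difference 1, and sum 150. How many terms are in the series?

Using S = n/2 × [2a + (n-1)d]
150 = n/2 × [2(3) + (n-1)(1)]
150 = n/2 × [6 + 1n - 1]
300 = n × [5 + 1n]
1n² + (5)n - 300 = 0
Discriminant: Δ = (5)² - 4(1)(-300) = 25 + 1200 = 1225
√Δ = 35
n = [-(5) + √Δ] / (2·1) = (-5 + 35) / 2 = 30 / 2 = 15
(The negative root is discarded since n must be a positive integer.)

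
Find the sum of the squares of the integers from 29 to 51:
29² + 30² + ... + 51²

Use ∑_{k=1}^{n} k² = n(n+1)(2n+1)/6, then subtract the first 28 terms.
∑_{k=1}^{51} k² = 51×52×103/6 = 45526
∑_{k=1}^{28} k² = 28×29×57/6 = 7714
∑_{k=29}^{51} k² = 45526 - 7714 = 37812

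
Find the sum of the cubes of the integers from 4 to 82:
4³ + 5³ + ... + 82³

Use ∑_{k=1}^{n} k³ = [n(n+1)/2]², then subtract the first 3 terms.
∑_{k=1}^{82} k³ = [82×83/2]² = 3403² = 11580409
∑_{k=1}^{3} k³ = [3×4/2]² = 6² = 36
∑_{k=4}^{82} k³ = 11580409 - 36 = 11580373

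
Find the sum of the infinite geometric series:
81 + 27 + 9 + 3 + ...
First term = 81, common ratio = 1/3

For |r| < 1, S = a / (1 - r)
S = 81 / (1 - (1/3))
S = 81 / (2/3)
S = 243/2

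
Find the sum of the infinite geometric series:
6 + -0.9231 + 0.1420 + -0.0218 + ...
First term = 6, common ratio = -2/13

For |r| < 1, S = a / (1 - r)
S = 6 / (1 - (-2/13))
S = 6 / (15/13)
S = 26/5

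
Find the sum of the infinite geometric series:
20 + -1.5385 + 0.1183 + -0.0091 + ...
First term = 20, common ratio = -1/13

For |r| < 1, S = a / (1 - r)
S = 20 / (1 - (-1/13))
S = 20 / (14/13)
S = 130/7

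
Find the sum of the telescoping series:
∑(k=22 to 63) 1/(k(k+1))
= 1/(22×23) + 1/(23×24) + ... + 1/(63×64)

Partial fractions: 1/(k(k+1)) = 1/k - 1/(k+1)
The series telescopes:
= (1/22 - 1/23) + (1/23 - 1/24) + ... + (1/63 - 1/64)
= 1/22 - 1/64
= 21/704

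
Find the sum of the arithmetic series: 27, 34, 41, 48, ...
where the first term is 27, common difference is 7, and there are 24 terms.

Sₙ = n/2 × (first + last)
Last term = a + (n-1)d = 27 + (24-1)×7 = 188
S_24 = 24/2 × (27 + 188)
S_24 = 24/2 × 215 = 2580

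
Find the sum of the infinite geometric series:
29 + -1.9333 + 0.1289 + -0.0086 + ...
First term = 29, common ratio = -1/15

For |r| < 1, S = a / (1 - r)
S = 29 / (1 - (-1/15))
S = 29 / (16/15)
S = 435/16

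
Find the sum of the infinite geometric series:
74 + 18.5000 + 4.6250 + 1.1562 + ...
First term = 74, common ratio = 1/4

For |r| < 1, S = a / (1 - r)
S = 74 / (1 - (1/4))
S = 74 / (3/4)
S = 296/3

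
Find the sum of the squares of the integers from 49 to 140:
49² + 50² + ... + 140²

Use ∑_{k=1}^{n} k² = n(n+1)(2n+1)/6, then subtract the first 48 terms.
∑_{k=1}^{140} k² = 140×141×281/6 = 924490
∑_{k=1}^{48} k² = 48×49×97/6 = 38024
∑_{k=49}^{140} k² = 924490 - 38024 = 886466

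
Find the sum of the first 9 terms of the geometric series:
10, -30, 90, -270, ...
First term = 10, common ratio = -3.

Sₙ = a(1 - rⁿ) / (1 - r)
S_9 = 10(1 - (-3)^9) / (1 - (-3))
S_9 = 10(1 - (-19683)) / (4)
S_9 = 49210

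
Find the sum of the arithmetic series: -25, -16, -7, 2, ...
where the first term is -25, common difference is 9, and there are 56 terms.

Sₙ = n/2 × (first + last)
Last term = a + (n-1)d = -25 + (56-1)×9 = 470
S_56 = 56/2 × (-25 + 470)
S_56 = 56/2 × 445 = 12460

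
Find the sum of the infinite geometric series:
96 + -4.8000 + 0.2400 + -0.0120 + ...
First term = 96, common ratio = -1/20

For |r| < 1, S = a / (1 - r)
S = 96 / (1 - (-1/20))
S = 96 / (21/20)
S = 640/7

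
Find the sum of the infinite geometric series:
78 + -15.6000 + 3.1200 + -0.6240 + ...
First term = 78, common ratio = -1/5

For |r| < 1, S = a / (1 - r)
S = 78 / (1 - (-1/5))
S = 78 / (6/5)
S = 65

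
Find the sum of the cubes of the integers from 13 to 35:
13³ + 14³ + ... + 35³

Use ∑_{k=1}^{n} k³ = [n(n+1)/2]², then subtract the first 12 terms.
∑_{k=1}^{35} k³ = [35×36/2]² = 630² = 396900
∑_{k=1}^{12} k³ = [12×13/2]² = 78² = 6084
∑_{k=13}^{35} k³ = 396900 - 6084 = 390816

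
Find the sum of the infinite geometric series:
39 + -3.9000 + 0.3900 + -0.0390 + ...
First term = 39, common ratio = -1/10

For |r| < 1, S = a / (1 - r)
S = 39 / (1 - (-1/10))
S = 39 / (11/10)
S = 390/11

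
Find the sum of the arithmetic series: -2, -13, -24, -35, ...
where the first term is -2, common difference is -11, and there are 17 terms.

Sₙ = n/2 × (first + last)
Last term = a + (n-1)d = -2 + (17-1)×(-11) = -178
S_17 = 17/2 × (-2 + (-178))
S_17 = 17/2 × (-180) = -1530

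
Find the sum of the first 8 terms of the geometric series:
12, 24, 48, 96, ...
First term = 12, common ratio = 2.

Sₙ = a(1 - rⁿ) / (1 - r)
S_8 = 12(1 - 2^8) / (1 - 2)
S_8 = 12(1 - 256) / (-1)
S_8 = 3060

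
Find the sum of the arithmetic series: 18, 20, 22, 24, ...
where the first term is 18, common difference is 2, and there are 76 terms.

Sₙ = n/2 × (first + last)
Last term = a + (n-1)d = 18 + (76-1)×2 = 168
S_76 = 76/2 × (18 + 168)
S_76 = 76/2 × 186 = 7068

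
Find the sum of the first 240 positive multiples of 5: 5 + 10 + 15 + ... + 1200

Factor out 5: = 5(1 + 2 + ... + 240) = 5 × n(n+1)/2
= 5 × 240×241/2
= 5 × 28920
= 144600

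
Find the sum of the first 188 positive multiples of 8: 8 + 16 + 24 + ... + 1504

Factor out 8: = 8(1 + 2 + ... + 188) = 8 × n(n+1)/2
= 8 × 188×189/2
= 8 × 17766
= 142128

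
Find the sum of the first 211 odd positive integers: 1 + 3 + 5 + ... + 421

Sum of first n odd numbers = n²
= 211²
= 44521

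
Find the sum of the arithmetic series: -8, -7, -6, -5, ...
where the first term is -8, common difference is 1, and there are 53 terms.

Sₙ = n/2 × (first + last)
Last term = a + (n-1)d = -8 + (53-1)×1 = 44
S_53 = 53/2 × (-8 + 44)
S_53 = 53/2 × 36 = 954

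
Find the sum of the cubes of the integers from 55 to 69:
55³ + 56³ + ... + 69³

Use ∑_{k=1}^{n} k³ = [n(n+1)/2]², then subtract the first 54 terms.
∑_{k=1}^{69} k³ = [69×70/2]² = 2415² = 5832225
∑_{k=1}^{54} k³ = [54×55/2]² = 1485² = 2205225
∑_{k=55}^{69} k³ = 5832225 - 2205225 = 3627000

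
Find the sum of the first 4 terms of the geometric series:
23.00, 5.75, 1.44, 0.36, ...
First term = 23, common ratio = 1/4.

Sₙ = a(1 - rⁿ) / (1 - r)
S_4 = 23(1 - (1/4)^4) / (1 - (1/4))
S_4 = 23(1 - (1/256)) / (3/4)
S_4 = 1955/64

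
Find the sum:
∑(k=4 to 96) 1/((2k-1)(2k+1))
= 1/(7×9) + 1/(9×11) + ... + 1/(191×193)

Partial fractions: 1/((2k-1)(2k+1)) = (1/2)[1/(2k-1) - 1/(2k+1)]
The series telescopes:
= (1/2)[1/7 - 1/193]
= 93/1351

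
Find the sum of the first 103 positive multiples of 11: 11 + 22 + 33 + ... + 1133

Factor out 11: = 11(1 + 2 + ... + 103) = 11 × n(n+1)/2
= 11 × 103×104/2
= 11 × 5356
= 58916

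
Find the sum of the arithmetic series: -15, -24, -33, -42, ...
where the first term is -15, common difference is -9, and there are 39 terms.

Sₙ = n/2 × (first + last)
Last term = a + (n-1)d = -15 + (39-1)×(-9) = -357
S_39 = 39/2 × (-15 + (-357))
S_39 = 39/2 × (-372) = -7254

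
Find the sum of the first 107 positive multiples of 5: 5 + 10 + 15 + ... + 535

Factor out 5: = 5(1 + 2 + ... + 107) = 5 × n(n+1)/2
= 5 × 107×108/2
= 5 × 5778
= 28890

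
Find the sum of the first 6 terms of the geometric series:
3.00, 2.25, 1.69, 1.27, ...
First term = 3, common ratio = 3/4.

Sₙ = a(1 - rⁿ) / (1 - r)
S_6 = 3(1 - (3/4)^6) / (1 - (3/4))
S_6 = 3(1 - (729/4096)) / (1/4)
S_6 = 10101/1024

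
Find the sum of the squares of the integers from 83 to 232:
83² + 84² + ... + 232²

Use ∑_{k=1}^{n} k² = n(n+1)(2n+1)/6, then subtract the first 82 terms.
∑_{k=1}^{232} k² = 232×233×465/6 = 4189340
∑_{k=1}^{82} k² = 82×83×165/6 = 187165
∑_{k=83}^{232} k² = 4189340 - 187165 = 4002175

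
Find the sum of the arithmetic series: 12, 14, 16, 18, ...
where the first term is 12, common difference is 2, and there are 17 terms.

Sₙ = n/2 × (first + last)
Last term = a + (n-1)d = 12 + (17-1)×2 = 44
S_17 = 17/2 × (12 + 44)
S_17 = 17/2 × 56 = 476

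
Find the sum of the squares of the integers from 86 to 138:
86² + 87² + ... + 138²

Use ∑_{k=1}^{n} k² = n(n+1)(2n+1)/6, then subtract the first 85 terms.
∑_{k=1}^{138} k² = 138×139×277/6 = 885569
∑_{k=1}^{85} k² = 85×86×171/6 = 208335
∑_{k=86}^{138} k² = 885569 - 208335 = 677234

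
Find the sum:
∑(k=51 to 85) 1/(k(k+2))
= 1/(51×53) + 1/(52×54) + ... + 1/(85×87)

Partial fractions: 1/(k(k+2)) = (1/2)[1/k - 1/(k+2)]
Telescoping leaves the first two and last two terms:
= (1/2)[1/51 + 1/52 - 1/86 - 1/87]
= 17325/2204696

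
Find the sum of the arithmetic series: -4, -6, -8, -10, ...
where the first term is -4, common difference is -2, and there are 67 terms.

Sₙ = n/2 × (first + last)
Last term = a + (n-1)d = -4 + (67-1)×(-2) = -136
S_67 = 67/2 × (-4 + (-136))
S_67 = 67/2 × (-140) = -4690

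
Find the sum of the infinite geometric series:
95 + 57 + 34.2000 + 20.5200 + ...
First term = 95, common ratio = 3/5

For |r| < 1, S = a / (1 - r)
S = 95 / (1 - (3/5))
S = 95 / (2/5)
S = 475/2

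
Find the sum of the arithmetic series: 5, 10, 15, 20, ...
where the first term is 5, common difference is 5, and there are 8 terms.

Sₙ = n/2 × (first + last)
Last term = a + (n-1)d = 5 + (8-1)×5 = 40
S_8 = 8/2 × (5 + 40)
S_8 = 8/2 × 45 = 180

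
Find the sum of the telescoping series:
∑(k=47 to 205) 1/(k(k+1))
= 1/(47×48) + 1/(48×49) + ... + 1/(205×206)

Partial fractions: 1/(k(k+1)) = 1/k - 1/(k+1)
The series telescopes:
= (1/47 - 1/48) + (1/48 - 1/49) + ... + (1/205 - 1/206)
= 1/47 - 1/206
= 159/9682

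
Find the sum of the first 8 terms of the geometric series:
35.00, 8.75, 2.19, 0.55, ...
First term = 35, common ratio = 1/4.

Sₙ = a(1 - rⁿ) / (1 - r)
S_8 = 35(1 - (1/4)^8) / (1 - (1/4))
S_8 = 35(1 - (1/65536)) / (3/4)
S_8 = 764575/16384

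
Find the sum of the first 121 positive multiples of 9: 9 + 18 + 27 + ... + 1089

Factor out 9: = 9(1 + 2 + ... + 121) = 9 × n(n+1)/2
= 9 × 121×122/2
= 9 × 7381
= 66429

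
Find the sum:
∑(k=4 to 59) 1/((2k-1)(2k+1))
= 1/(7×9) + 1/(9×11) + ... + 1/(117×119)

Partial fractions: 1/((2k-1)(2k+1)) = (1/2)[1/(2k-1) - 1/(2k+1)]
The series telescopes:
= (1/2)[1/7 - 1/119]
= 8/119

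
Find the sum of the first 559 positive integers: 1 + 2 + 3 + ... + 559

Formula: ∑k = n(n+1)/2
= 559×560/2
= 313040/2
= 156520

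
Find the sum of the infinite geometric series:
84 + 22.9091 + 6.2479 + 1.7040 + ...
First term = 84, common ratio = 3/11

For |r| < 1, S = a / (1 - r)
S = 84 / (1 - (3/11))
S = 84 / (8/11)
S = 231/2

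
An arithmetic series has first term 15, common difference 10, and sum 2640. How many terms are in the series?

Using S = n/2 × [2a + (n-1)d]
2640 = n/2 × [2(15) + (n-1)(10)]
2640 = n/2 × [30 + 10n - 10]
5280 = n × [20 + 10n]
10n² + (20)n - 5280 = 0
Discriminant: Δ = (20)² - 4(10)(-5280) = 400 + 211200 = 211600
√Δ = 460
n = [-(20) + √Δ] / (2·10) = (-20 + 460) / 20 = 440 / 20 = 22
(The negative root is discarded since n must be a positive integer.)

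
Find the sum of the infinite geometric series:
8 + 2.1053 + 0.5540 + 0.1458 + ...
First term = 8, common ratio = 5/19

For |r| < 1, S = a / (1 - r)
S = 8 / (1 - (5/19))
S = 8 / (14/19)
S = 76/7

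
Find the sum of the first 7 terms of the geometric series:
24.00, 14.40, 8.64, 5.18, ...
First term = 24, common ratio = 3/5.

Sₙ = a(1 - rⁿ) / (1 - r)
S_7 = 24(1 - (3/5)^7) / (1 - (3/5))
S_7 = 24(1 - (2187/78125)) / (2/5)
S_7 = 911256/15625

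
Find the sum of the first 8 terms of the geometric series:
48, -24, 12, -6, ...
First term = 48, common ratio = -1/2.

Sₙ = a(1 - rⁿ) / (1 - r)
S_8 = 48(1 - (-1/2)^8) / (1 - (-1/2))
S_8 = 48(1 - (1/256)) / (3/2)
S_8 = 255/8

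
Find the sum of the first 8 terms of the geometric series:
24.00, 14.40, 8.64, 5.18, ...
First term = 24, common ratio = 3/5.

Sₙ = a(1 - rⁿ) / (1 - r)
S_8 = 24(1 - (3/5)^8) / (1 - (3/5))
S_8 = 24(1 - (6561/390625)) / (2/5)
S_8 = 4608768/78125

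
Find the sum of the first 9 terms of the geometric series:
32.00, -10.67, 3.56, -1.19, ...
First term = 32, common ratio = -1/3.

Sₙ = a(1 - rⁿ) / (1 - r)
S_9 = 32(1 - (-1/3)^9) / (1 - (-1/3))
S_9 = 32(1 - (-1/19683)) / (4/3)
S_9 = 157472/6561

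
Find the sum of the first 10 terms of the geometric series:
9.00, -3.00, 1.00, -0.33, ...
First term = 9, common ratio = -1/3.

Sₙ = a(1 - rⁿ) / (1 - r)
S_10 = 9(1 - (-1/3)^10) / (1 - (-1/3))
S_10 = 9(1 - (1/59049)) / (4/3)
S_10 = 14762/2187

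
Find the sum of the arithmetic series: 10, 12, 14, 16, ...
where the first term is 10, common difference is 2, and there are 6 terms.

Sₙ = n/2 × (first + last)
Last term = a + (n-1)d = 10 + (6-1)×2 = 20
S_6 = 6/2 × (10 + 20)
S_6 = 6/2 × 30 = 90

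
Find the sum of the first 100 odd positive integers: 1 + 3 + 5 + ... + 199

Sum of first n odd numbers = n²
= 100²
= 10000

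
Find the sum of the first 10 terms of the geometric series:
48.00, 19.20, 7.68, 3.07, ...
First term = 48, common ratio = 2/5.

Sₙ = a(1 - rⁿ) / (1 - r)
S_10 = 48(1 - (2/5)^10) / (1 - (2/5))
S_10 = 48(1 - (1024/9765625)) / (3/5)
S_10 = 156233616/1953125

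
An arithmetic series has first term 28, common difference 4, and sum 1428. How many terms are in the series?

Using S = n/2 × [2a + (n-1)d]
1428 = n/2 × [2(28) + (n-1)(4)]
1428 = n/2 × [56 + 4n - 4]
2856 = n × [52 + 4n]
4n² + (52)n - 2856 = 0
Discriminant: Δ = (52)² - 4(4)(-2856) = 2704 + 45696 = 48400
√Δ = 220
n = [-(52) + √Δ] / (2·4) = (-52 + 220) / 8 = 168 / 8 = 21
(The negative root is discarded since n must be a positive integer.)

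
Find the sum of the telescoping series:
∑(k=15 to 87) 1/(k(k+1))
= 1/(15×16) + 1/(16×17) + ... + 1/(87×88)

Partial fractions: 1/(k(k+1)) = 1/k - 1/(k+1)
The series telescopes:
= (1/15 - 1/16) + (1/16 - 1/17) + ... + (1/87 - 1/88)
= 1/15 - 1/88
= 73/1320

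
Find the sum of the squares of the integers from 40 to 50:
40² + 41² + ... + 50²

Use ∑_{k=1}^{n} k² = n(n+1)(2n+1)/6, then subtract the first 39 terms.
∑_{k=1}^{50} k² = 50×51×101/6 = 42925
∑_{k=1}^{39} k² = 39×40×79/6 = 20540
∑_{k=40}^{50} k² = 42925 - 20540 = 22385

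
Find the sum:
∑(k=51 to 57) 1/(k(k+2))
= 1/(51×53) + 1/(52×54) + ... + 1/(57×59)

Partial fractions: 1/(k(k+2)) = (1/2)[1/k - 1/(k+2)]
Telescoping leaves the first two and last two terms:
= (1/2)[1/51 + 1/52 - 1/58 - 1/59]
= 21091/9075144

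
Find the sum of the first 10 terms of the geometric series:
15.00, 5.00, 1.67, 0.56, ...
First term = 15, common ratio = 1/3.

Sₙ = a(1 - rⁿ) / (1 - r)
S_10 = 15(1 - (1/3)^10) / (1 - (1/3))
S_10 = 15(1 - (1/59049)) / (2/3)
S_10 = 147620/6561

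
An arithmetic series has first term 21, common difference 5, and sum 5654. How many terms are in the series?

Using S = n/2 × [2a + (n-1)d]
5654 = n/2 × [2(21) + (n-1)(5)]
5654 = n/2 × [42 + 5n - 5]
11308 = n × [37 + 5n]
5n² + (37)n - 11308 = 0
Discriminant: Δ = (37)² - 4(5)(-11308) = 1369 + 226160 = 227529
√Δ = 477
n = [-(37) + √Δ] / (2·5) = (-37 + 477) / 10 = 440 / 10 = 44
(The negative root is discarded since n must be a positive integer.)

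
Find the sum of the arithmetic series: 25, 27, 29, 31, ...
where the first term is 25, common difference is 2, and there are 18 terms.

Sₙ = n/2 × (first + last)
Last term = a + (n-1)d = 25 + (18-1)×2 = 59
S_18 = 18/2 × (25 + 59)
S_18 = 18/2 × 84 = 756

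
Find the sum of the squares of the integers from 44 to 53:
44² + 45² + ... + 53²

Use ∑_{k=1}^{n} k² = n(n+1)(2n+1)/6, then subtract the first 43 terms.
∑_{k=1}^{53} k² = 53×54×107/6 = 51039
∑_{k=1}^{43} k² = 43×44×87/6 = 27434
∑_{k=44}^{53} k² = 51039 - 27434 = 23605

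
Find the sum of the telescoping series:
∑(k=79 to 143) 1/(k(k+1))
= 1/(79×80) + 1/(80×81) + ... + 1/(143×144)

Partial fractions: 1/(k(k+1)) = 1/k - 1/(k+1)
The series telescopes:
= (1/79 - 1/80) + (1/80 - 1/81) + ... + (1/143 - 1/144)
= 1/79 - 1/144
= 65/11376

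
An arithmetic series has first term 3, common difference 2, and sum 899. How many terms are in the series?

Using S = n/2 × [2a + (n-1)d]
899 = n/2 × [2(3) + (n-1)(2)]
899 = n/2 × [6 + 2n - 2]
1798 = n × [4 + 2n]
2n² + (4)n - 1798 = 0
Discriminant: Δ = (4)² - 4(2)(-1798) = 16 + 14384 = 14400
√Δ = 120
n = [-(4) + √Δ] / (2·2) = (-4 + 120) / 4 = 116 / 4 = 29
(The negative root is discarded since n must be a positive integer.)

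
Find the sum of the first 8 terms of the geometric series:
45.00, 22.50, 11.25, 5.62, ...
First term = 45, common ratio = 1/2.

Sₙ = a(1 - rⁿ) / (1 - r)
S_8 = 45(1 - (1/2)^8) / (1 - (1/2))
S_8 = 45(1 - (1/256)) / (1/2)
S_8 = 11475/128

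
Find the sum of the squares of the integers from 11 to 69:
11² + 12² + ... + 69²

Use ∑_{k=1}^{n} k² = n(n+1)(2n+1)/6, then subtract the first 10 terms.
∑_{k=1}^{69} k² = 69×70×139/6 = 111895
∑_{k=1}^{10} k² = 10×11×21/6 = 385
∑_{k=11}^{69} k² = 111895 - 385 = 111510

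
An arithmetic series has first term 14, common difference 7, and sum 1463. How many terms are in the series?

Using S = n/2 × [2a + (n-1)d]
1463 = n/2 × [2(14) + (n-1)(7)]
1463 = n/2 × [28 + 7n - 7]
2926 = n × [21 + 7n]
7n² + (21)n - 2926 = 0
Discriminant: Δ = (21)² - 4(7)(-2926) = 441 + 81928 = 82369
√Δ = 287
n = [-(21) + √Δ] / (2·7) = (-21 + 287) / 14 = 266 / 14 = 19
(The negative root is discarded since n must be a positive integer.)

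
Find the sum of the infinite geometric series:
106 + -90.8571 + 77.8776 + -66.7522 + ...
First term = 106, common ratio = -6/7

For |r| < 1, S = a / (1 - r)
S = 106 / (1 - (-6/7))
S = 106 / (13/7)
S = 742/13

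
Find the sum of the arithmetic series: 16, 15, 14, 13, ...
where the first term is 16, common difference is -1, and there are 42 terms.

Sₙ = n/2 × (first + last)
Last term = a + (n-1)d = 16 + (42-1)×(-1) = -25
S_42 = 42/2 × (16 + (-25))
S_42 = 42/2 × (-9) = -189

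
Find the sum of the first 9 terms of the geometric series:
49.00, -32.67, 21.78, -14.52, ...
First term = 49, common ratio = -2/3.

Sₙ = a(1 - rⁿ) / (1 - r)
S_9 = 49(1 - (-2/3)^9) / (1 - (-2/3))
S_9 = 49(1 - (-512/19683)) / (5/3)
S_9 = 197911/6561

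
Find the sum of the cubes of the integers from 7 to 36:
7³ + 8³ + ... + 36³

Use ∑_{k=1}^{n} k³ = [n(n+1)/2]², then subtract the first 6 terms.
∑_{k=1}^{36} k³ = [36×37/2]² = 666² = 443556
∑_{k=1}^{6} k³ = [6×7/2]² = 21² = 441
∑_{k=7}^{36} k³ = 443556 - 441 = 443115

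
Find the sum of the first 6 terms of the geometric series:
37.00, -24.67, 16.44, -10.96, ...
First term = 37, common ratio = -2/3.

Sₙ = a(1 - rⁿ) / (1 - r)
S_6 = 37(1 - (-2/3)^6) / (1 - (-2/3))
S_6 = 37(1 - (64/729)) / (5/3)
S_6 = 4921/243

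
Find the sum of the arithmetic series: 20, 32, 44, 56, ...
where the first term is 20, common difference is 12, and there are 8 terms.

Sₙ = n/2 × (first + last)
Last term = a + (n-1)d = 20 + (8-1)×12 = 104
S_8 = 8/2 × (20 + 104)
S_8 = 8/2 × 124 = 496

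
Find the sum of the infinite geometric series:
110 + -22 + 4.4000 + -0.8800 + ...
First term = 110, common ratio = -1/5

For |r| < 1, S = a / (1 - r)
S = 110 / (1 - (-1/5))
S = 110 / (6/5)
S = 275/3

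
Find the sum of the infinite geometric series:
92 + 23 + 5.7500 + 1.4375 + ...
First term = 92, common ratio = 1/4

For |r| < 1, S = a / (1 - r)
S = 92 / (1 - (1/4))
S = 92 / (3/4)
S = 368/3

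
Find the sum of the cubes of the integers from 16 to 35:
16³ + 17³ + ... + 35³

Use ∑_{k=1}^{n} k³ = [n(n+1)/2]², then subtract the first 15 terms.
∑_{k=1}^{35} k³ = [35×36/2]² = 630² = 396900
∑_{k=1}^{15} k³ = [15×16/2]² = 120² = 14400
∑_{k=16}^{35} k³ = 396900 - 14400 = 382500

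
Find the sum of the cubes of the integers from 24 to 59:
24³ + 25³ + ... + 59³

Use ∑_{k=1}^{n} k³ = [n(n+1)/2]², then subtract the first 23 terms.
∑_{k=1}^{59} k³ = [59×60/2]² = 1770² = 3132900
∑_{k=1}^{23} k³ = [23×24/2]² = 276² = 76176
∑_{k=24}^{59} k³ = 3132900 - 76176 = 3056724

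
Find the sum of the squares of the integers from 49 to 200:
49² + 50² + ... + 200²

Use ∑_{k=1}^{n} k² = n(n+1)(2n+1)/6, then subtract the first 48 terms.
∑_{k=1}^{200} k² = 200×201×401/6 = 2686700
∑_{k=1}^{48} k² = 48×49×97/6 = 38024
∑_{k=49}^{200} k² = 2686700 - 38024 = 2648676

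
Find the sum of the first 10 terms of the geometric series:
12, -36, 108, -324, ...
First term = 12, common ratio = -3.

Sₙ = a(1 - rⁿ) / (1 - r)
S_10 = 12(1 - (-3)^10) / (1 - (-3))
S_10 = 12(1 - 59049) / (4)
S_10 = -177144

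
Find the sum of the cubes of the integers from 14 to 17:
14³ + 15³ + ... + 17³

Use ∑_{k=1}^{n} k³ = [n(n+1)/2]², then subtract the first 13 terms.
∑_{k=1}^{17} k³ = [17×18/2]² = 153² = 23409
∑_{k=1}^{13} k³ = [13×14/2]² = 91² = 8281
∑_{k=14}^{17} k³ = 23409 - 8281 = 15128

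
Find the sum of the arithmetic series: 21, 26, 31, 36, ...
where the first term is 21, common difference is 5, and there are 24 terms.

Sₙ = n/2 × (first + last)
Last term = a + (n-1)d = 21 + (24-1)×5 = 136
S_24 = 24/2 × (21 + 136)
S_24 = 24/2 × 157 = 1884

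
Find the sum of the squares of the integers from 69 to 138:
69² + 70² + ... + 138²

Use ∑_{k=1}^{n} k² = n(n+1)(2n+1)/6, then subtract the first 68 terms.
∑_{k=1}^{138} k² = 138×139×277/6 = 885569
∑_{k=1}^{68} k² = 68×69×137/6 = 107134
∑_{k=69}^{138} k² = 885569 - 107134 = 778435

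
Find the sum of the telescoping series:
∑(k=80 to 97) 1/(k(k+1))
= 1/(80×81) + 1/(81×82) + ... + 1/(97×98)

Partial fractions: 1/(k(k+1)) = 1/k - 1/(k+1)
The series telescopes:
= (1/80 - 1/81) + (1/81 - 1/82) + ... + (1/97 - 1/98)
= 1/80 - 1/98
= 9/3920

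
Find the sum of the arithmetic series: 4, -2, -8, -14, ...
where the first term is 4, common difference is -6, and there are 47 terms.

Sₙ = n/2 × (first + last)
Last term = a + (n-1)d = 4 + (47-1)×(-6) = -272
S_47 = 47/2 × (4 + (-272))
S_47 = 47/2 × (-268) = -6298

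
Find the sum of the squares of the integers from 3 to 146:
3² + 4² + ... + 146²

Use ∑_{k=1}^{n} k² = n(n+1)(2n+1)/6, then subtract the first 2 terms.
∑_{k=1}^{146} k² = 146×147×293/6 = 1048061
∑_{k=1}^{2} k² = 2×3×5/6 = 5
∑_{k=3}^{146} k² = 1048061 - 5 = 1048056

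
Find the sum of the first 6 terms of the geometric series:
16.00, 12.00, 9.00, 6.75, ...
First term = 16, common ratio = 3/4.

Sₙ = a(1 - rⁿ) / (1 - r)
S_6 = 16(1 - (3/4)^6) / (1 - (3/4))
S_6 = 16(1 - (729/4096)) / (1/4)
S_6 = 3367/64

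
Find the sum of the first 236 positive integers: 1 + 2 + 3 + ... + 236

Formula: ∑k = n(n+1)/2
= 236×237/2
= 55932/2
= 27966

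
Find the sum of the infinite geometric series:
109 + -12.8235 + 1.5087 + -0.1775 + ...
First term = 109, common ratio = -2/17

For |r| < 1, S = a / (1 - r)
S = 109 / (1 - (-2/17))
S = 109 / (19/17)
S = 1853/19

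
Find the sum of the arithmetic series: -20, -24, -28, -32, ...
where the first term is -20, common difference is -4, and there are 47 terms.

Sₙ = n/2 × (first + last)
Last term = a + (n-1)d = -20 + (47-1)×(-4) = -204
S_47 = 47/2 × (-20 + (-204))
S_47 = 47/2 × (-224) = -5264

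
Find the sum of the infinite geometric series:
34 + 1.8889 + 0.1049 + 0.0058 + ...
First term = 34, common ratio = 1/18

For |r| < 1, S = a / (1 - r)
S = 34 / (1 - (1/18))
S = 34 / (17/18)
S = 36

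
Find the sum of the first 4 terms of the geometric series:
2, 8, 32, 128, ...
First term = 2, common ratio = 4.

Sₙ = a(1 - rⁿ) / (1 - r)
S_4 = 2(1 - 4^4) / (1 - 4)
S_4 = 2(1 - 256) / (-3)
S_4 = 170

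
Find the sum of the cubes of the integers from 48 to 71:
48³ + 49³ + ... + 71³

Use ∑_{k=1}^{n} k³ = [n(n+1)/2]², then subtract the first 47 terms.
∑_{k=1}^{71} k³ = [71×72/2]² = 2556² = 6533136
∑_{k=1}^{47} k³ = [47×48/2]² = 1128² = 1272384
∑_{k=48}^{71} k³ = 6533136 - 1272384 = 5260752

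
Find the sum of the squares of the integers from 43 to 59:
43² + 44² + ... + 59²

Use ∑_{k=1}^{n} k² = n(n+1)(2n+1)/6, then subtract the first 42 terms.
∑_{k=1}^{59} k² = 59×60×119/6 = 70210
∑_{k=1}^{42} k² = 42×43×85/6 = 25585
∑_{k=43}^{59} k² = 70210 - 25585 = 44625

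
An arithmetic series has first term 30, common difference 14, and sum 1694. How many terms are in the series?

Using S = n/2 × [2a + (n-1)d]
1694 = n/2 × [2(30) + (n-1)(14)]
1694 = n/2 × [60 + 14n - 14]
3388 = n × [46 + 14n]
14n² + (46)n - 3388 = 0
Discriminant: Δ = (46)² - 4(14)(-3388) = 2116 + 189728 = 191844
√Δ = 438
n = [-(46) + √Δ] / (2·14) = (-46 + 438) / 28 = 392 / 28 = 14
(The negative root is discarded since n must be a positive integer.)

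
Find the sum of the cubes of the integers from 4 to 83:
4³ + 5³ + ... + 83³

Use ∑_{k=1}^{n} k³ = [n(n+1)/2]², then subtract the first 3 terms.
∑_{k=1}^{83} k³ = [83×84/2]² = 3486² = 12152196
∑_{k=1}^{3} k³ = [3×4/2]² = 6² = 36
∑_{k=4}^{83} k³ = 12152196 - 36 = 12152160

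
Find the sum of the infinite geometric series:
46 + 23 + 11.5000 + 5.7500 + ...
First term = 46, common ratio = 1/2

For |r| < 1, S = a / (1 - r)
S = 46 / (1 - (1/2))
S = 46 / (1/2)
S = 92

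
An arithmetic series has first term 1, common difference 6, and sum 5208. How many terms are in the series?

Using S = n/2 × [2a + (n-1)d]
5208 = n/2 × [2(1) + (n-1)(6)]
5208 = n/2 × [2 + 6n - 6]
10416 = n × [-4 + 6n]
6n² + (-4)n - 10416 = 0
Discriminant: Δ = (-4)² - 4(6)(-10416) = 16 + 249984 = 250000
√Δ = 500
n = [-(-4) + √Δ] / (2·6) = (4 + 500) / 12 = 504 / 12 = 42
(The negative root is discarded since n must be a positive integer.)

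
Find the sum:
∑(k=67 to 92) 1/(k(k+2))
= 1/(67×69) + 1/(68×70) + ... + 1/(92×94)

Partial fractions: 1/(k(k+2)) = (1/2)[1/k - 1/(k+2)]
Telescoping leaves the first two and last two terms:
= (1/2)[1/67 + 1/68 - 1/93 - 1/94]
= 164099/39828552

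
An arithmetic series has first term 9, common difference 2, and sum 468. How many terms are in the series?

Using S = n/2 × [2a + (n-1)d]
468 = n/2 × [2(9) + (n-1)(2)]
468 = n/2 × [18 + 2n - 2]
936 = n × [16 + 2n]
2n² + (16)n - 936 = 0
Discriminant: Δ = (16)² - 4(2)(-936) = 256 + 7488 = 7744
√Δ = 88
n = [-(16) + √Δ] / (2·2) = (-16 + 88) / 4 = 72 / 4 = 18
(The negative root is discarded since n must be a positive integer.)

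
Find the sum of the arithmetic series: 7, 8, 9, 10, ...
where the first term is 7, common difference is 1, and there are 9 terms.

Sₙ = n/2 × (first + last)
Last term = a + (n-1)d = 7 + (9-1)×1 = 15
S_9 = 9/2 × (7 + 15)
S_9 = 9/2 × 22 = 99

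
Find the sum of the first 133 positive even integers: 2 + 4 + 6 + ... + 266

Sum of first n even numbers = n(n+1)
= 133×134
= 17822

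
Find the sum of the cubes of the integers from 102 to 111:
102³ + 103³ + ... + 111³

Use ∑_{k=1}^{n} k³ = [n(n+1)/2]², then subtract the first 101 terms.
∑_{k=1}^{111} k³ = [111×112/2]² = 6216² = 38638656
∑_{k=1}^{101} k³ = [101×102/2]² = 5151² = 26532801
∑_{k=102}^{111} k³ = 38638656 - 26532801 = 12105855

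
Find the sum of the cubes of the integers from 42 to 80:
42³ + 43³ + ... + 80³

Use ∑_{k=1}^{n} k³ = [n(n+1)/2]², then subtract the first 41 terms.
∑_{k=1}^{80} k³ = [80×81/2]² = 3240² = 10497600
∑_{k=1}^{41} k³ = [41×42/2]² = 861² = 741321
∑_{k=42}^{80} k³ = 10497600 - 741321 = 9756279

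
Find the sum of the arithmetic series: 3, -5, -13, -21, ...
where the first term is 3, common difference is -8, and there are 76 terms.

Sₙ = n/2 × (first + last)
Last term = a + (n-1)d = 3 + (76-1)×(-8) = -597
S_76 = 76/2 × (3 + (-597))
S_76 = 76/2 × (-594) = -22572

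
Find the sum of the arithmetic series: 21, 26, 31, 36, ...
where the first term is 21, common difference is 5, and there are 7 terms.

Sₙ = n/2 × (first + last)
Last term = a + (n-1)d = 21 + (7-1)×5 = 51
S_7 = 7/2 × (21 + 51)
S_7 = 7/2 × 72 = 252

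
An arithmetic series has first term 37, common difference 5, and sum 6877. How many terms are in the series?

Using S = n/2 × [2a + (n-1)d]
6877 = n/2 × [2(37) + (n-1)(5)]
6877 = n/2 × [74 + 5n - 5]
13754 = n × [69 + 5n]
5n² + (69)n - 13754 = 0
Discriminant: Δ = (69)² - 4(5)(-13754) = 4761 + 275080 = 279841
√Δ = 529
n = [-(69) + √Δ] / (2·5) = (-69 + 529) / 10 = 460 / 10 = 46
(The negative root is discarded since n must be a positive integer.)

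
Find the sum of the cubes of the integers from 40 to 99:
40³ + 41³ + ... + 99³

Use ∑_{k=1}^{n} k³ = [n(n+1)/2]², then subtract the first 39 terms.
∑_{k=1}^{99} k³ = [99×100/2]² = 4950² = 24502500
∑_{k=1}^{39} k³ = [39×40/2]² = 780² = 608400
∑_{k=40}^{99} k³ = 24502500 - 608400 = 23894100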